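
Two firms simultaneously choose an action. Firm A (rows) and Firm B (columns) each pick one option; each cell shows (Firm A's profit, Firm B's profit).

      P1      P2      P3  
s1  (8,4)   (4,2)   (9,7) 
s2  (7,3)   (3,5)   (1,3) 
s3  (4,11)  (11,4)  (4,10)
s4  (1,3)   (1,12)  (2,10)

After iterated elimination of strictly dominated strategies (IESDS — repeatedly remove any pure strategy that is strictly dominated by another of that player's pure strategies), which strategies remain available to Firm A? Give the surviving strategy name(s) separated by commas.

s1

For Firm A, s1 strictly dominates s2 on the remaining columns (P1: 8>7, P2: 4>3, P3: 9>1); eliminate s2.
Row s4 is eliminated: s1 beats it against every remaining column (P1: 8>1, P2: 4>1, P3: 9>2).
For Firm B, P1 strictly dominates P2 on the remaining rows (s1: 4>2, s3: 11>4); eliminate P2.
Firm A's strategy s3 is strictly dominated by s1 (P1: 8>4, P3: 9>4) and is removed.
Column P1 is eliminated: P3 beats it against every remaining row (s1: 7>4).
Among the remaining strategies, none is strictly dominated by another pure strategy of the same player, so the elimination stops.
Surviving strategies — Firm A: {s1}; Firm B: {P3}.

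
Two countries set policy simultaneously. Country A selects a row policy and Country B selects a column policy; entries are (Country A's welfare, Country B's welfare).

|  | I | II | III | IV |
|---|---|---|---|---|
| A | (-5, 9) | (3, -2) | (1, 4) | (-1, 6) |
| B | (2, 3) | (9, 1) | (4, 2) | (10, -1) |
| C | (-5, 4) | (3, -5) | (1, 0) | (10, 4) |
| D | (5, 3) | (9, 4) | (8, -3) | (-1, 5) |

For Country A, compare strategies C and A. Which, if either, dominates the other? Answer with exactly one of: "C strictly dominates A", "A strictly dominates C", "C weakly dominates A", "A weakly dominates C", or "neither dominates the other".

Compare C to A across each choice by Country B: I: -5=-5, II: 3=3, III: 1=1, IV: 10>-1.
C is at least as good everywhere and strictly better somewhere (tied only at I, II, III), so C weakly but not strictly dominates A.

C weakly dominates A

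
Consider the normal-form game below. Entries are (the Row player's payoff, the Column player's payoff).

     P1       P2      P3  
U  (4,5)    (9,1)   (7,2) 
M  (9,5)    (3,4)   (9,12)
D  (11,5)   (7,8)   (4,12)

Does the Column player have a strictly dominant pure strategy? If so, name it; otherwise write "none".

P1 fails to dominate P2 at D (5<8).
P2 fails to dominate P1 at U (1<5).
P3 fails to dominate P1 at U (2<5).
No single strategy dominates all the others.

none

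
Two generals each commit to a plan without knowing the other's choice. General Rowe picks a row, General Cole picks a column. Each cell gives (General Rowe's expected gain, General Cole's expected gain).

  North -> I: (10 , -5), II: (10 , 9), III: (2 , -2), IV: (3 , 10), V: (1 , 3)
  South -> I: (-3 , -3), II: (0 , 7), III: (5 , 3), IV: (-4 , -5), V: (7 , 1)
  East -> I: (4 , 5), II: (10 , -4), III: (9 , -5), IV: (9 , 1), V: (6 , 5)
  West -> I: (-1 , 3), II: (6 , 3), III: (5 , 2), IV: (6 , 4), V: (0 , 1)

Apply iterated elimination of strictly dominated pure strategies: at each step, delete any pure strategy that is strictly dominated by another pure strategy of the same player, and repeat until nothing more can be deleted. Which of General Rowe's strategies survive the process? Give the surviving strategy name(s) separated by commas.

Row West is eliminated: East beats it against every remaining column (I: 4>-1, II: 10>6, III: 9>5, IV: 9>6, V: 6>0).
General Cole's strategy III is strictly dominated by II (North: 9>-2, South: 7>3, East: -4>-5) and is removed.
Among the remaining strategies, none is strictly dominated by another pure strategy of the same player, so the elimination stops.
Surviving strategies — General Rowe: {North, South, East}; General Cole: {I, II, IV, V}.

North, South, East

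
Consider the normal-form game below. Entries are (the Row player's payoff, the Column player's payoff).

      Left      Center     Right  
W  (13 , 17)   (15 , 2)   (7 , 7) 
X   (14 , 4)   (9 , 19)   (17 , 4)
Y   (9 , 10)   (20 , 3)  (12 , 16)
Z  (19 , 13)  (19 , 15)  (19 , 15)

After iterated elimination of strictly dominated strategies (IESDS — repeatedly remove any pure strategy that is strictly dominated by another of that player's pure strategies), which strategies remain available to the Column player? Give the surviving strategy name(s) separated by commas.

Row W is eliminated: Z beats it against every remaining column (Left: 19>13, Center: 19>15, Right: 19>7).
The Row player's strategy X is strictly dominated by Z (Left: 19>14, Center: 19>9, Right: 19>17) and is removed.
Column Left is eliminated: Right beats it against every remaining row (Y: 16>10, Z: 15>13).
Among the remaining strategies, none is strictly dominated by another pure strategy of the same player, so the elimination stops.
Surviving strategies — the Row player: {Y, Z}; the Column player: {Center, Right}.

Center, Right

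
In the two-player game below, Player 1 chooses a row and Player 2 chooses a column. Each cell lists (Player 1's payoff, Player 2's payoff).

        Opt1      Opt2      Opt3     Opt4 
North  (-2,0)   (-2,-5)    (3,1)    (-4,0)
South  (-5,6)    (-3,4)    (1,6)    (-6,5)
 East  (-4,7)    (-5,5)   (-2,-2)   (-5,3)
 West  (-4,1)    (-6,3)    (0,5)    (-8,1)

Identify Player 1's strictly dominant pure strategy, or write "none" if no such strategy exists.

North vs South: Opt1: -2>-5, Opt2: -2>-3, Opt3: 3>1, Opt4: -4>-6.
North vs East: Opt1: -2>-4, Opt2: -2>-5, Opt3: 3>-2, Opt4: -4>-5.
North vs West: Opt1: -2>-4, Opt2: -2>-6, Opt3: 3>0, Opt4: -4>-8.
North strictly beats every other strategy against every opponent action, so it is strictly dominant.

North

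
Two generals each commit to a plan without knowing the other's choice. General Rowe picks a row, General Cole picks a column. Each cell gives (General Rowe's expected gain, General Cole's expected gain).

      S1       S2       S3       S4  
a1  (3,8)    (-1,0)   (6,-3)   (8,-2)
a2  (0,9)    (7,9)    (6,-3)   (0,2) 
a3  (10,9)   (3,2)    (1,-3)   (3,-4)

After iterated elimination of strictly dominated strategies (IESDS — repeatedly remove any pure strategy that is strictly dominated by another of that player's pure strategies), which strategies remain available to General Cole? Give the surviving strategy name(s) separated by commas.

For General Cole, S1 strictly dominates S3 on the remaining rows (a1: 8>-3, a2: 9>-3, a3: 9>-3); eliminate S3.
Column S4 is eliminated: S1 beats it against every remaining row (a1: 8>-2, a2: 9>2, a3: 9>-4).
General Rowe's strategy a1 is strictly dominated by a3 (S1: 10>3, S2: 3>-1) and is removed.
Among the remaining strategies, none is strictly dominated by another pure strategy of the same player, so the elimination stops.
Surviving strategies — General Rowe: {a2, a3}; General Cole: {S1, S2}.

S1, S2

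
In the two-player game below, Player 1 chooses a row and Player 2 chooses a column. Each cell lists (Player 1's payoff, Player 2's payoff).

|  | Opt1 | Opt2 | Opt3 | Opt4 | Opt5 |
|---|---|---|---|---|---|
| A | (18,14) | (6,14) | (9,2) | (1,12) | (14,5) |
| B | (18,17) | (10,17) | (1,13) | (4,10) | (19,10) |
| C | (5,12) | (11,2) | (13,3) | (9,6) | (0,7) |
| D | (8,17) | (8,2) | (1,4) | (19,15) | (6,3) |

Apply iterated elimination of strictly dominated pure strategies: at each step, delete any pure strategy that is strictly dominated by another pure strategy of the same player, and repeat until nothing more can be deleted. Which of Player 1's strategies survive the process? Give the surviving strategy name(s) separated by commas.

A, B, C

For Player 2, Opt1 strictly dominates Opt3 on the remaining rows (A: 14>2, B: 17>13, C: 12>3, D: 17>4); eliminate Opt3.
For Player 2, Opt1 strictly dominates Opt4 on the remaining rows (A: 14>12, B: 17>10, C: 12>6, D: 17>15); eliminate Opt4.
Row D is eliminated: B beats it against every remaining column (Opt1: 18>8, Opt2: 10>8, Opt5: 19>6).
Player 2's strategy Opt5 is strictly dominated by Opt1 (A: 14>5, B: 17>10, C: 12>7) and is removed.
Among the remaining strategies, none is strictly dominated by another pure strategy of the same player, so the elimination stops.
Surviving strategies — Player 1: {A, B, C}; Player 2: {Opt1, Opt2}.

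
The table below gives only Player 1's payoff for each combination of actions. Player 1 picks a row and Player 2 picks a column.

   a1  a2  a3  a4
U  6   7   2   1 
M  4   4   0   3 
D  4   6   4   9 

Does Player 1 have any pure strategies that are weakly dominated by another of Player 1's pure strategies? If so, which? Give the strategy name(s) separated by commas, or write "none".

M

Nothing dominates U: M at a1 (6>4); D at a1 (6>4).
M is weakly dominated by D (a1: 4=4, a2: 6>4, a3: 4>0, a4: 9>3).
D is not dominated — it holds its own against U at a3 (4>2); M at a2 (6>4).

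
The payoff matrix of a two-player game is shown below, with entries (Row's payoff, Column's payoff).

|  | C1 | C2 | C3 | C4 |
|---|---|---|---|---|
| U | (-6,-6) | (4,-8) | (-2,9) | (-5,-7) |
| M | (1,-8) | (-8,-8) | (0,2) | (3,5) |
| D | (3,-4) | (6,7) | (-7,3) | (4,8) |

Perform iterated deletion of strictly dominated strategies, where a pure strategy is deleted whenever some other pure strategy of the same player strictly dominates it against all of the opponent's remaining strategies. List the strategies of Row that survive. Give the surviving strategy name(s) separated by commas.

Column C1 is eliminated: C3 beats it against every remaining row (U: 9>-6, M: 2>-8, D: 3>-4).
Column's strategy C2 is strictly dominated by C4 (U: -7>-8, M: 5>-8, D: 8>7) and is removed.
Row's strategy U is strictly dominated by M (C3: 0>-2, C4: 3>-5) and is removed.
Column C3 is eliminated: C4 beats it against every remaining row (M: 5>2, D: 8>3).
Row M is eliminated: D beats it against every remaining column (C4: 4>3).
Among the remaining strategies, none is strictly dominated by another pure strategy of the same player, so the elimination stops.
Surviving strategies — Row: {D}; Column: {C4}.

D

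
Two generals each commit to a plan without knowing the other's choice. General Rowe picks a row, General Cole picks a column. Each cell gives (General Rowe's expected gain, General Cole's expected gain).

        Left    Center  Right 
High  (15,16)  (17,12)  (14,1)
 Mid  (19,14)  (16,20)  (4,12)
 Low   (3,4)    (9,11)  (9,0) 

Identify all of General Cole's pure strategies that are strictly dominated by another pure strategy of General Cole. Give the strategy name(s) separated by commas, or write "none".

Right

Nothing dominates Left: Center at High (16>12); Right at High (16>1).
Center is not dominated — it holds its own against Left at Mid (20>14); Right at High (12>1).
Left strictly dominates Right — High: 16>1, Mid: 14>12, Low: 4>0.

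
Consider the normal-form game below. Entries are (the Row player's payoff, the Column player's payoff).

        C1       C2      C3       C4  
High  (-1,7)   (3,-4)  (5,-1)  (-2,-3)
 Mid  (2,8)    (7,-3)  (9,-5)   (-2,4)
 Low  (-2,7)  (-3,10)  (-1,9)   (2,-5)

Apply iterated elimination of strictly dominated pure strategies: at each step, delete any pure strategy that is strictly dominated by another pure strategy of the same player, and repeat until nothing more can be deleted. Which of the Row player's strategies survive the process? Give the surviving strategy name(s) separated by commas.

Mid

For the Column player, C1 strictly dominates C4 on the remaining rows (High: 7>-3, Mid: 8>4, Low: 7>-5); eliminate C4.
For the Row player, Mid strictly dominates High on the remaining columns (C1: 2>-1, C2: 7>3, C3: 9>5); eliminate High.
The Row player's strategy Low is strictly dominated by Mid (C1: 2>-2, C2: 7>-3, C3: 9>-1) and is removed.
Column C2 is eliminated: C1 beats it against every remaining row (Mid: 8>-3).
For the Column player, C1 strictly dominates C3 on the remaining rows (Mid: 8>-5); eliminate C3.
Among the remaining strategies, none is strictly dominated by another pure strategy of the same player, so the elimination stops.
Surviving strategies — the Row player: {Mid}; the Column player: {C1}.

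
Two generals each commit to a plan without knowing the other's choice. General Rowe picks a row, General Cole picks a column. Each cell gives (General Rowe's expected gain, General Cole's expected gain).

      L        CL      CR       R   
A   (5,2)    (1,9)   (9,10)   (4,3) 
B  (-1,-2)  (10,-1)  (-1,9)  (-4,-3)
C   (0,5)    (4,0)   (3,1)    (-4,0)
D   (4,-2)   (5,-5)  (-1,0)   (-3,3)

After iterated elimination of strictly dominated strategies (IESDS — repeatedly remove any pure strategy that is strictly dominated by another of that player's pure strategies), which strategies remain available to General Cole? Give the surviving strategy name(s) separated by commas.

Column CL is eliminated: CR beats it against every remaining row (A: 10>9, B: 9>-1, C: 1>0, D: 0>-5).
Row B is eliminated: A beats it against every remaining column (L: 5>-1, CR: 9>-1, R: 4>-4).
Row C is eliminated: A beats it against every remaining column (L: 5>0, CR: 9>3, R: 4>-4).
General Rowe's strategy D is strictly dominated by A (L: 5>4, CR: 9>-1, R: 4>-3) and is removed.
For General Cole, CR strictly dominates L on the remaining rows (A: 10>2); eliminate L.
Column R is eliminated: CR beats it against every remaining row (A: 10>3).
Among the remaining strategies, none is strictly dominated by another pure strategy of the same player, so the elimination stops.
Surviving strategies — General Rowe: {A}; General Cole: {CR}.

CR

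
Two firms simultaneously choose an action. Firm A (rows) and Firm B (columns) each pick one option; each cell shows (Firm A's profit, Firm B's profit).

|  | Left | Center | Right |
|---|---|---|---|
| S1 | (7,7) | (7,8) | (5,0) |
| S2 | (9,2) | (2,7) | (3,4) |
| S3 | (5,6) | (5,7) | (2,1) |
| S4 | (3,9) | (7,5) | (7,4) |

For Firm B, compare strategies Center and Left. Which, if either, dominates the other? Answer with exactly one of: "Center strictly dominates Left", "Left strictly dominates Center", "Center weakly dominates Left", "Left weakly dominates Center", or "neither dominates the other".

neither dominates the other

Center's payoffs vs Left's, by Firm A's action — S1: 8>7, S2: 7>2, S3: 7>6, S4: 5<9.
Center does better at S1, S2, S3 but worse at S4; neither strategy dominates the other.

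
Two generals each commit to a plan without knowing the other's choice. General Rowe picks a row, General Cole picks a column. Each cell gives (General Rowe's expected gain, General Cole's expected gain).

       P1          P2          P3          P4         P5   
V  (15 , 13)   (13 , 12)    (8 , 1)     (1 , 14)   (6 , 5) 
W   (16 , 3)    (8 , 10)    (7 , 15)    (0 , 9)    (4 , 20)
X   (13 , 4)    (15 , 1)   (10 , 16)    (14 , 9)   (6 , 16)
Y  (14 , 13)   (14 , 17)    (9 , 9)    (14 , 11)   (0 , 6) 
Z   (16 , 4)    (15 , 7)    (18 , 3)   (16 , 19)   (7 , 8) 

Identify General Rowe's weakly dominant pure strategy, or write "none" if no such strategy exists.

Z vs V: P1: 16>15, P2: 15>13, P3: 18>8, P4: 16>1, P5: 7>6.
Z vs W: P1: 16=16, P2: 15>8, P3: 18>7, P4: 16>0, P5: 7>4.
Z vs X: P1: 16>13, P2: 15=15, P3: 18>10, P4: 16>14, P5: 7>6.
Z vs Y: P1: 16>14, P2: 15>14, P3: 18>9, P4: 16>14, P5: 7>0.
Z is at least as good as every other strategy against every opponent action, so it is weakly dominant.

Z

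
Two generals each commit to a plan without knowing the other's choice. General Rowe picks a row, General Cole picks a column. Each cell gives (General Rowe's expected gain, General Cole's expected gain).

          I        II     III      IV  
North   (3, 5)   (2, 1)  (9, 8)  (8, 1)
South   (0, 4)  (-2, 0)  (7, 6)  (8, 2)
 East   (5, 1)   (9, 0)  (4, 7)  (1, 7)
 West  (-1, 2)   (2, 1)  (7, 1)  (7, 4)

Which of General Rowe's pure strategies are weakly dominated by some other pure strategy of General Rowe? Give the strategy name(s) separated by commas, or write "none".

South, West

Nothing dominates North: South at I (3>0); East at III (9>4); West at I (3>-1).
North weakly dominates South — I: 3>0, II: 2>-2, III: 9>7, IV: 8=8.
Nothing dominates East: North at I (5>3); South at I (5>0); West at I (5>-1).
North weakly dominates West — I: 3>-1, II: 2=2, III: 9>7, IV: 8>7.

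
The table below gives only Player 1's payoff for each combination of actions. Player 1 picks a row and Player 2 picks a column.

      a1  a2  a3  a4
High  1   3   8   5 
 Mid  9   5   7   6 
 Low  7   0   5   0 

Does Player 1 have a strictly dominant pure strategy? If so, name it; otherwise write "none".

High fails to dominate Mid at a1 (1<9).
Mid fails to dominate High at a3 (7<8).
Low fails to dominate High at a2 (0<3).
No single strategy dominates all the others.

none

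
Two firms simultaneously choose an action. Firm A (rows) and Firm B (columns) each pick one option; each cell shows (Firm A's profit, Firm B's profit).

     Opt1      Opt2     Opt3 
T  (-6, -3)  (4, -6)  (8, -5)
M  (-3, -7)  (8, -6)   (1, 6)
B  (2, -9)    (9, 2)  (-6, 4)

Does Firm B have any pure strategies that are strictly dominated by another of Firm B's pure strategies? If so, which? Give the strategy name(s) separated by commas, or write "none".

Opt1: no other strategy beats it everywhere (Opt2 at T (-3>-6); Opt3 at T (-3>-5)).
Opt2: dominated, since Opt3 does at least as well everywhere (T: -5>-6, M: 6>-6, B: 4>2).
Nothing dominates Opt3: Opt1 at M (6>-7); Opt2 at T (-5>-6).

Opt2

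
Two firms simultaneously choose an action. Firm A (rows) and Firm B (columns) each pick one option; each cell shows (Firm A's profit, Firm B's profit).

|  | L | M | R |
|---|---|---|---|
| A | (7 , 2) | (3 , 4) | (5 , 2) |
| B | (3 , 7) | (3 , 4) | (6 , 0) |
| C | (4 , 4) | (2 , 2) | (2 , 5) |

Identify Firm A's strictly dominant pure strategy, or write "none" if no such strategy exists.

A fails to dominate B at M (3=3).
B fails to dominate A at L (3<7).
C fails to dominate A at L (4<7).
No single strategy dominates all the others.

none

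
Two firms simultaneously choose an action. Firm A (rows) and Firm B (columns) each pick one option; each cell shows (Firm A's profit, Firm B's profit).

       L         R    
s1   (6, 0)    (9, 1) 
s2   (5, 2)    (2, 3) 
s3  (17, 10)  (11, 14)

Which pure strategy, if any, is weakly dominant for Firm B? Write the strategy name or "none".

R vs L: s1: 1>0, s2: 3>2, s3: 14>10.
R is at least as good as every other strategy against every opponent action, so it is weakly dominant.

R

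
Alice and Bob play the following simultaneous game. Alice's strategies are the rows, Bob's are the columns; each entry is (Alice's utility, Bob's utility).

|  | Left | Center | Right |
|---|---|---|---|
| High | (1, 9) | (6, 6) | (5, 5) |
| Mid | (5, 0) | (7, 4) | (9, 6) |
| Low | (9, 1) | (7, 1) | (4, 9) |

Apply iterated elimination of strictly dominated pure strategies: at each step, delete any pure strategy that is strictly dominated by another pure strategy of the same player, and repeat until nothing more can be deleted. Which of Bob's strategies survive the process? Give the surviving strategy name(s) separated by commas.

For Alice, Mid strictly dominates High on the remaining columns (Left: 5>1, Center: 7>6, Right: 9>5); eliminate High.
For Bob, Right strictly dominates Left on the remaining rows (Mid: 6>0, Low: 9>1); eliminate Left.
Column Center is eliminated: Right beats it against every remaining row (Mid: 6>4, Low: 9>1).
Alice's strategy Low is strictly dominated by Mid (Right: 9>4) and is removed.
Among the remaining strategies, none is strictly dominated by another pure strategy of the same player, so the elimination stops.
Surviving strategies — Alice: {Mid}; Bob: {Right}.

Right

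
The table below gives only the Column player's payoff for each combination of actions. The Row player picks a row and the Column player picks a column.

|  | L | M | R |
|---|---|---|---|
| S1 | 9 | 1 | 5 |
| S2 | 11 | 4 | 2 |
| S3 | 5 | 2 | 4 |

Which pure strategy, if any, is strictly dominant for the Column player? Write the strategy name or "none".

L vs M: S1: 9>1, S2: 11>4, S3: 5>2.
L vs R: S1: 9>5, S2: 11>2, S3: 5>4.
L strictly beats every other strategy against every opponent action, so it is strictly dominant.

L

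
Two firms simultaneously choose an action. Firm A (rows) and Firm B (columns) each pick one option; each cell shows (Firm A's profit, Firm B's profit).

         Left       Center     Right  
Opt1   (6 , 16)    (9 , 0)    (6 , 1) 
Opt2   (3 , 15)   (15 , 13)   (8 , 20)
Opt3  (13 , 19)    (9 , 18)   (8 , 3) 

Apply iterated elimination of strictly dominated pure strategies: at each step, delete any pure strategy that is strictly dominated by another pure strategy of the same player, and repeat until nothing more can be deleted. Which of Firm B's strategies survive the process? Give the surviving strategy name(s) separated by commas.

Left, Right

Firm B's strategy Center is strictly dominated by Left (Opt1: 16>0, Opt2: 15>13, Opt3: 19>18) and is removed.
For Firm A, Opt3 strictly dominates Opt1 on the remaining columns (Left: 13>6, Right: 8>6); eliminate Opt1.
Among the remaining strategies, none is strictly dominated by another pure strategy of the same player, so the elimination stops.
Surviving strategies — Firm A: {Opt2, Opt3}; Firm B: {Left, Right}.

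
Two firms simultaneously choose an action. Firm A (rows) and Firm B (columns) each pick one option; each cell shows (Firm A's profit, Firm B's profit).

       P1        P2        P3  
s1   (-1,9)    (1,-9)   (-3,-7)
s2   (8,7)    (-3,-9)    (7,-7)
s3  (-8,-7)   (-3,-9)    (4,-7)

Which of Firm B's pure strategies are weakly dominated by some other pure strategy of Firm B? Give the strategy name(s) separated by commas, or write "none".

P2, P3

P1: no other strategy beats it everywhere (P2 at s1 (9>-9); P3 at s1 (9>-7)).
P2 is weakly dominated by P1 (s1: 9>-9, s2: 7>-9, s3: -7>-9).
P1 weakly dominates P3 — s1: 9>-7, s2: 7>-7, s3: -7=-7.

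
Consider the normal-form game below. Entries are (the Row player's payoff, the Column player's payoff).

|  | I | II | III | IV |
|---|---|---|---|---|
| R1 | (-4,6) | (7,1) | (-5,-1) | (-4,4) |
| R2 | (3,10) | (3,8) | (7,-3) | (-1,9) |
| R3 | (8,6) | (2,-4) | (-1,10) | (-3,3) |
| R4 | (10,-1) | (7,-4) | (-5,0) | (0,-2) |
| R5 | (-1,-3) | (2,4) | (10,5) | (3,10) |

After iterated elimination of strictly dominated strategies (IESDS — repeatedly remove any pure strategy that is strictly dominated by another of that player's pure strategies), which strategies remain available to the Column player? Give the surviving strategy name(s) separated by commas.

I, III, IV

For the Column player, IV strictly dominates II on the remaining rows (R1: 4>1, R2: 9>8, R3: 3>-4, R4: -2>-4, R5: 10>4); eliminate II.
The Row player's strategy R1 is strictly dominated by R2 (I: 3>-4, III: 7>-5, IV: -1>-4) and is removed.
Among the remaining strategies, none is strictly dominated by another pure strategy of the same player, so the elimination stops.
Surviving strategies — the Row player: {R2, R3, R4, R5}; the Column player: {I, III, IV}.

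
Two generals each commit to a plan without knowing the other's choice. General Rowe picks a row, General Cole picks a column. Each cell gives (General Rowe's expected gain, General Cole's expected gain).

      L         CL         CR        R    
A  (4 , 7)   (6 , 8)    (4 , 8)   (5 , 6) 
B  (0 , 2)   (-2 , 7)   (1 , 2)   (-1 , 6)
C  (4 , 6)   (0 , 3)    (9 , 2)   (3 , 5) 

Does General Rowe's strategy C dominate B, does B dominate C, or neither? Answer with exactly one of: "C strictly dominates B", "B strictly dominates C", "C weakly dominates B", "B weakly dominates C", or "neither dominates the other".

C strictly dominates B

Compare C to B across each choice by General Cole: L: 4>0, CL: 0>-2, CR: 9>1, R: 3>-1.
C gives a strictly higher payoff against each choice by General Cole, so C strictly dominates B.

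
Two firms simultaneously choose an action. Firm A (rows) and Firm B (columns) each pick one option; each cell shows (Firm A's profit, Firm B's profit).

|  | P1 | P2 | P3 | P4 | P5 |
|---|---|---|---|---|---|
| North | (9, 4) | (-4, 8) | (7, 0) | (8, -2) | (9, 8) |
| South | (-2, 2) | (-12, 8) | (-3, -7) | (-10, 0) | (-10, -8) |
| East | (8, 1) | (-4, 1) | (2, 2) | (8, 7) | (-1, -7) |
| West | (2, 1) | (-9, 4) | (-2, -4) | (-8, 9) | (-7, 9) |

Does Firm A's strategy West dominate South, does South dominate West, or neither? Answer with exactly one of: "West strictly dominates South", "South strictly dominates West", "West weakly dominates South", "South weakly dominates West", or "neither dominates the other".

West strictly dominates South

Compare West to South across each choice by Firm B: P1: 2>-2, P2: -9>-12, P3: -2>-3, P4: -8>-10, P5: -7>-10.
West gives a strictly higher payoff against each choice by Firm B, so West strictly dominates South.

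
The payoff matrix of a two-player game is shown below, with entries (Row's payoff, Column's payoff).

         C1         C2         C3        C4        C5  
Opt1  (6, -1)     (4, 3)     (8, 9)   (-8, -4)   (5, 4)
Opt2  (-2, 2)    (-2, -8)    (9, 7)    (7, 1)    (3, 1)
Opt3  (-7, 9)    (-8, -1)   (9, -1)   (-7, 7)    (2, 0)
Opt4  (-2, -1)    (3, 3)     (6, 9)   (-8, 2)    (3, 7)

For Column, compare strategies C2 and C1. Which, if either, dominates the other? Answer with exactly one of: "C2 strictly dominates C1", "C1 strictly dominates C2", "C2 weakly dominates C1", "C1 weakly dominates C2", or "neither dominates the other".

neither dominates the other

C2's payoffs vs C1's, by Row's action — Opt1: 3>-1, Opt2: -8<2, Opt3: -1<9, Opt4: 3>-1.
C2 does better at Opt1, Opt4 but worse at Opt2, Opt3; neither strategy dominates the other.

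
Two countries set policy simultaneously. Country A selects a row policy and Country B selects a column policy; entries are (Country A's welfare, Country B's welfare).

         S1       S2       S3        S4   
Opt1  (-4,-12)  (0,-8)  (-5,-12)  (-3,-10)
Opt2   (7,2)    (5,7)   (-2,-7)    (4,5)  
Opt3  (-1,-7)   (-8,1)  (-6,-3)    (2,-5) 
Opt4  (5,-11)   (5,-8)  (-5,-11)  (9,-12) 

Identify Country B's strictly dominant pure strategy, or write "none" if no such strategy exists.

S2 vs S1: Opt1: -8>-12, Opt2: 7>2, Opt3: 1>-7, Opt4: -8>-11.
S2 vs S3: Opt1: -8>-12, Opt2: 7>-7, Opt3: 1>-3, Opt4: -8>-11.
S2 vs S4: Opt1: -8>-10, Opt2: 7>5, Opt3: 1>-5, Opt4: -8>-12.
S2 strictly beats every other strategy against every opponent action, so it is strictly dominant.

S2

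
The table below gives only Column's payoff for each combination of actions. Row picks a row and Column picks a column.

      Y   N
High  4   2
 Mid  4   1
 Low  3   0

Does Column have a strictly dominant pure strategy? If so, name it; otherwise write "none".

Y

Y vs N: High: 4>2, Mid: 4>1, Low: 3>0.
Y strictly beats every other strategy against every opponent action, so it is strictly dominant.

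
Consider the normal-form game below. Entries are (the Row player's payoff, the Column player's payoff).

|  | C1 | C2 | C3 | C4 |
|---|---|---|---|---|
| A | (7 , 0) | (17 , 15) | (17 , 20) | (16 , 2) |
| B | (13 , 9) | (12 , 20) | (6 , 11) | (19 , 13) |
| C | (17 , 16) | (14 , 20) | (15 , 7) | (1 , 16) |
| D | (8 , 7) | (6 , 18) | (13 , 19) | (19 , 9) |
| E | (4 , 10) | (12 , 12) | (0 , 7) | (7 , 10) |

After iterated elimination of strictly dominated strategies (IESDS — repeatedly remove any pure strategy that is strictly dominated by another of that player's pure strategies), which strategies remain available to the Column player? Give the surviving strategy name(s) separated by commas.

Row E is eliminated: A beats it against every remaining column (C1: 7>4, C2: 17>12, C3: 17>0, C4: 16>7).
The Column player's strategy C1 is strictly dominated by C2 (A: 15>0, B: 20>9, C: 20>16, D: 18>7) and is removed.
For the Row player, A strictly dominates C on the remaining columns (C2: 17>14, C3: 17>15, C4: 16>1); eliminate C.
For the Column player, C2 strictly dominates C4 on the remaining rows (A: 15>2, B: 20>13, D: 18>9); eliminate C4.
For the Row player, A strictly dominates B on the remaining columns (C2: 17>12, C3: 17>6); eliminate B.
The Row player's strategy D is strictly dominated by A (C2: 17>6, C3: 17>13) and is removed.
The Column player's strategy C2 is strictly dominated by C3 (A: 20>15) and is removed.
Among the remaining strategies, none is strictly dominated by another pure strategy of the same player, so the elimination stops.
Surviving strategies — the Row player: {A}; the Column player: {C3}.

C3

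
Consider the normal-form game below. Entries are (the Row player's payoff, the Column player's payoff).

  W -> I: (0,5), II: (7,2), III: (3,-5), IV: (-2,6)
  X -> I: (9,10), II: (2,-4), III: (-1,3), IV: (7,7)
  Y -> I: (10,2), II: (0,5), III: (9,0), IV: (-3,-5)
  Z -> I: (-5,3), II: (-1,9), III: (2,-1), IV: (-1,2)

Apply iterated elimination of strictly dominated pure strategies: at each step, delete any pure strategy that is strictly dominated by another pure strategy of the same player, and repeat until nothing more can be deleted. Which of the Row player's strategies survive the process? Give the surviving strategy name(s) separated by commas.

Column III is eliminated: I beats it against every remaining row (W: 5>-5, X: 10>3, Y: 2>0, Z: 3>-1).
The Row player's strategy Z is strictly dominated by X (I: 9>-5, II: 2>-1, IV: 7>-1) and is removed.
Among the remaining strategies, none is strictly dominated by another pure strategy of the same player, so the elimination stops.
Surviving strategies — the Row player: {W, X, Y}; the Column player: {I, II, IV}.

W, X, Y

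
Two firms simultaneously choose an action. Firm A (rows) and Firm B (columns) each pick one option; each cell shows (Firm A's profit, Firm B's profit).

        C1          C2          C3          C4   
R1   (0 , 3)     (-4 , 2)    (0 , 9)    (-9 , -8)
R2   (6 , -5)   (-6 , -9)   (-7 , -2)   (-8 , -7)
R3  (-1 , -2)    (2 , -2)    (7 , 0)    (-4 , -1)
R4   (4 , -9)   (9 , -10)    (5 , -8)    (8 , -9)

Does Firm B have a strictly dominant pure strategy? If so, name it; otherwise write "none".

C3 vs C1: R1: 9>3, R2: -2>-5, R3: 0>-2, R4: -8>-9.
C3 vs C2: R1: 9>2, R2: -2>-9, R3: 0>-2, R4: -8>-10.
C3 vs C4: R1: 9>-8, R2: -2>-7, R3: 0>-1, R4: -8>-9.
C3 strictly beats every other strategy against every opponent action, so it is strictly dominant.

C3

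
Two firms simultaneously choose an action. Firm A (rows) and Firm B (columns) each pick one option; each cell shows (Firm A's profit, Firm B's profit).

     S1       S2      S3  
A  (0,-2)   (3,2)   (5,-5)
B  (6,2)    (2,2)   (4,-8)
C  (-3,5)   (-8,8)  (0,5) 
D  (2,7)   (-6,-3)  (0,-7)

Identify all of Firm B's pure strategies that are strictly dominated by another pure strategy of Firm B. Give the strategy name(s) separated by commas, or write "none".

S3

S1: no other strategy beats it everywhere (S2 at B (2=2); S3 at A (-2>-5)).
S2 is not dominated — it holds its own against S1 at A (2>-2); S3 at A (2>-5).
S3: dominated, since S2 does at least as well everywhere (A: 2>-5, B: 2>-8, C: 8>5, D: -3>-7).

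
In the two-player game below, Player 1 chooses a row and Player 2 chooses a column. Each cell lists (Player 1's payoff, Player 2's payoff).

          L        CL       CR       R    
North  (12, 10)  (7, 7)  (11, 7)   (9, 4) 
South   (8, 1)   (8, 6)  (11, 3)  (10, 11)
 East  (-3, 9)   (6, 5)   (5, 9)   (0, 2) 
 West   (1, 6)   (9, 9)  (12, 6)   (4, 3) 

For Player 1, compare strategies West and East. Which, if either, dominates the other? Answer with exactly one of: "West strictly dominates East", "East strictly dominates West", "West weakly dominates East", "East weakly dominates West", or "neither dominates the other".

Compare West to East across every action of Player 2: L: 1>-3, CL: 9>6, CR: 12>5, R: 4>0.
West gives a strictly higher payoff against every action of Player 2, so West strictly dominates East.

West strictly dominates East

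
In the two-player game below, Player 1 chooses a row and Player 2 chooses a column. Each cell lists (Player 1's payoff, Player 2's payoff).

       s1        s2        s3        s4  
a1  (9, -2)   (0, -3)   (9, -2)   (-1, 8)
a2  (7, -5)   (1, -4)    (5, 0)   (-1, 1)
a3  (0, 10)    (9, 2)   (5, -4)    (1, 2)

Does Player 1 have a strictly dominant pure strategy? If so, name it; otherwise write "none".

a1 fails to dominate a2 at s2 (0<1).
a2 fails to dominate a1 at s1 (7<9).
a3 fails to dominate a1 at s1 (0<9).
No single strategy dominates all the others.

none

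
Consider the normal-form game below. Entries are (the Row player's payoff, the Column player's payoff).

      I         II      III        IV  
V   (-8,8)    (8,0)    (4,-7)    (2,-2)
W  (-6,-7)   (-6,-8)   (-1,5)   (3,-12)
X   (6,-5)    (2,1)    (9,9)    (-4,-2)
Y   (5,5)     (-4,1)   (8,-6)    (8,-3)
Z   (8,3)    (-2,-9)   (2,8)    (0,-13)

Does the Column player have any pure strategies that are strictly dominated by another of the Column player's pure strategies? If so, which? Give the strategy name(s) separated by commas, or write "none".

IV

I: no other strategy beats it everywhere (II at V (8>0); III at V (8>-7); IV at V (8>-2)).
II is not dominated — it holds its own against I at X (1>-5); III at V (0>-7); IV at V (0>-2).
Nothing dominates III: I at W (5>-7); II at W (5>-8); IV at W (5>-12).
II strictly dominates IV — V: 0>-2, W: -8>-12, X: 1>-2, Y: 1>-3, Z: -9>-13.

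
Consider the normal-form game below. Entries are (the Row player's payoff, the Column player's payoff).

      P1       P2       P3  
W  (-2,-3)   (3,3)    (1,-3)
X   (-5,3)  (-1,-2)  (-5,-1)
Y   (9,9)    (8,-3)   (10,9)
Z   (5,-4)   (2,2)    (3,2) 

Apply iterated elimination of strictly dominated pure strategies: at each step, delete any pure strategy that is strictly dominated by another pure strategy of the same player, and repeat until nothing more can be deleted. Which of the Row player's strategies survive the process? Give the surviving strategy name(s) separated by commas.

The Row player's strategy W is strictly dominated by Y (P1: 9>-2, P2: 8>3, P3: 10>1) and is removed.
For the Row player, Y strictly dominates X on the remaining columns (P1: 9>-5, P2: 8>-1, P3: 10>-5); eliminate X.
Row Z is eliminated: Y beats it against every remaining column (P1: 9>5, P2: 8>2, P3: 10>3).
For the Column player, P1 strictly dominates P2 on the remaining rows (Y: 9>-3); eliminate P2.
Among the remaining strategies, none is strictly dominated by another pure strategy of the same player, so the elimination stops.
Surviving strategies — the Row player: {Y}; the Column player: {P1, P3}.

Y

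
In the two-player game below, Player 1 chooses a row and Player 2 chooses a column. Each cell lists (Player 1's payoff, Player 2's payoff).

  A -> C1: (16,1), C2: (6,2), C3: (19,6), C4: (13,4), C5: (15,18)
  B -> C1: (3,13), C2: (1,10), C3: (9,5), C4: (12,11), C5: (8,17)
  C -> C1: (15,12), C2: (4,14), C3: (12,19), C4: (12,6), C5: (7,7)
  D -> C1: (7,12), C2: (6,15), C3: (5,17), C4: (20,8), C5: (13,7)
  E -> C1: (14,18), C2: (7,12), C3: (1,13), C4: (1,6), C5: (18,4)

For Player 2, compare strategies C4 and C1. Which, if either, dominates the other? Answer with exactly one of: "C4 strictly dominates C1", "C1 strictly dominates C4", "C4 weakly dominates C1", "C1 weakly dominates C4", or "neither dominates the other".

C4's payoffs vs C1's, by Player 1's action — A: 4>1, B: 11<13, C: 6<12, D: 8<12, E: 6<18.
C4 does better at A but worse at B, C, D, E; neither strategy dominates the other.

neither dominates the other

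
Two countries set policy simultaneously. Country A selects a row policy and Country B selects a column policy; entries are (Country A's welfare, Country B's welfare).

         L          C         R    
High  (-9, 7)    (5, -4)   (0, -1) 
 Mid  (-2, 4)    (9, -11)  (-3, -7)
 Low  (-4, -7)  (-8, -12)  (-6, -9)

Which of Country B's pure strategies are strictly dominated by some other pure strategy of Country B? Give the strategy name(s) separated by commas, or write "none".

C, R

L: no other strategy beats it everywhere (C at High (7>-4); R at High (7>-1)).
C is strictly dominated by L (High: 7>-4, Mid: 4>-11, Low: -7>-12).
R: dominated, since L does at least as well everywhere (High: 7>-1, Mid: 4>-7, Low: -7>-9).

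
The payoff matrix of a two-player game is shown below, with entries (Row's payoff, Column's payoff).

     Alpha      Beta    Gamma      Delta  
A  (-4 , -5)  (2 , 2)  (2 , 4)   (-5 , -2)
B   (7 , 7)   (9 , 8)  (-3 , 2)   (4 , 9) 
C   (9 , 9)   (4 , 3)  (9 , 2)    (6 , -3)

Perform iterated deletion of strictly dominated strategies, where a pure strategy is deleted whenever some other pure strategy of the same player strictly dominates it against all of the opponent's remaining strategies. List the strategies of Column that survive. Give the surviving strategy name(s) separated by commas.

Alpha, Beta, Delta

For Row, C strictly dominates A on the remaining columns (Alpha: 9>-4, Beta: 4>2, Gamma: 9>2, Delta: 6>-5); eliminate A.
Column Gamma is eliminated: Alpha beats it against every remaining row (B: 7>2, C: 9>2).
Among the remaining strategies, none is strictly dominated by another pure strategy of the same player, so the elimination stops.
Surviving strategies — Row: {B, C}; Column: {Alpha, Beta, Delta}.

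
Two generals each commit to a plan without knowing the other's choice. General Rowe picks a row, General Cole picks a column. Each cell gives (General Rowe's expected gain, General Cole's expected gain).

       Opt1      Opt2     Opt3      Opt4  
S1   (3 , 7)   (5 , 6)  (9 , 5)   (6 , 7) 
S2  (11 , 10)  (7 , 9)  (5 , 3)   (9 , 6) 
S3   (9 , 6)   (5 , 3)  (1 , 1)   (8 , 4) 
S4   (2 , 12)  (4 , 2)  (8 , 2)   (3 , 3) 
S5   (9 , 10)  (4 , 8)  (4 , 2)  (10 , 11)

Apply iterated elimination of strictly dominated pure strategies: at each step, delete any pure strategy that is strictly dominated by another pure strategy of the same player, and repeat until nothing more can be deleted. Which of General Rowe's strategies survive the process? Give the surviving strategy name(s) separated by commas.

S2, S5

Row S3 is eliminated: S2 beats it against every remaining column (Opt1: 11>9, Opt2: 7>5, Opt3: 5>1, Opt4: 9>8).
Row S4 is eliminated: S1 beats it against every remaining column (Opt1: 3>2, Opt2: 5>4, Opt3: 9>8, Opt4: 6>3).
For General Cole, Opt1 strictly dominates Opt2 on the remaining rows (S1: 7>6, S2: 10>9, S5: 10>8); eliminate Opt2.
For General Cole, Opt1 strictly dominates Opt3 on the remaining rows (S1: 7>5, S2: 10>3, S5: 10>2); eliminate Opt3.
Row S1 is eliminated: S2 beats it against every remaining column (Opt1: 11>3, Opt4: 9>6).
Among the remaining strategies, none is strictly dominated by another pure strategy of the same player, so the elimination stops.
Surviving strategies — General Rowe: {S2, S5}; General Cole: {Opt1, Opt4}.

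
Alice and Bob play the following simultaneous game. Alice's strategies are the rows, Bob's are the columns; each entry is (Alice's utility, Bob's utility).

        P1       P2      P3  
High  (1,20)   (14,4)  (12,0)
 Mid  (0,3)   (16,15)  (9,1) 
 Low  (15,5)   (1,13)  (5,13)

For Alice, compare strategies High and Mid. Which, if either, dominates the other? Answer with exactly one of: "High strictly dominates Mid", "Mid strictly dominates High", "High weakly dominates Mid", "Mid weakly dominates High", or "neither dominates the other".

High's payoffs vs Mid's, by Bob's action — P1: 1>0, P2: 14<16, P3: 12>9.
High does better at P1, P3 but worse at P2; neither strategy dominates the other.

neither dominates the other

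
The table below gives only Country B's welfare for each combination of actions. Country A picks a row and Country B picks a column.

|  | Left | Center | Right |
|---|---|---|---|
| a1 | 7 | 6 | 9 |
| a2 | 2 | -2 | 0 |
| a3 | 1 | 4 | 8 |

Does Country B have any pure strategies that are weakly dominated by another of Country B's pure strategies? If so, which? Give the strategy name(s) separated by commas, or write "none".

Nothing dominates Left: Center at a1 (7>6); Right at a2 (2>0).
Center is weakly dominated by Right (a1: 9>6, a2: 0>-2, a3: 8>4).
Right: no other strategy beats it everywhere (Left at a1 (9>7); Center at a1 (9>6)).

Center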